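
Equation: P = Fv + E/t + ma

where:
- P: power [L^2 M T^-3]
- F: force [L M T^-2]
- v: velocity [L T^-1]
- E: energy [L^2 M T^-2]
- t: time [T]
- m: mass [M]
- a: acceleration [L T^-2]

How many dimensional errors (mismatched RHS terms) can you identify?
1

LHS P: [L^2 M T^-3]
- Fv: [L^2 M T^-3] ✓
- E/t: [L^2 M T^-3] ✓
- ma: [L M T^-2] ✗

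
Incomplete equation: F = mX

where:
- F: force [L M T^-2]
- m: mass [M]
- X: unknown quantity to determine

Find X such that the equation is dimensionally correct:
X = a (acceleration), dimensions [L T^-2]

F has dimensions [L M T^-2]; the rest of the RHS (m) has dimensions [M].
So X must have dimensions [L T^-2] — X = a (acceleration).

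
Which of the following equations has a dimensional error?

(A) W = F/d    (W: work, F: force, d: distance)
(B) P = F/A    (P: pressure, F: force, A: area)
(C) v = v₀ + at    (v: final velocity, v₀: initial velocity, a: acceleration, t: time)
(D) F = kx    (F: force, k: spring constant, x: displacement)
(A) W = F/d

The equation (A) W = F/d is dimensionally incorrect.

LHS (W): [L^2 M T^-2]
RHS (F/d): [M T^-2] ✗

The dimensions do not match. The other three equations balance.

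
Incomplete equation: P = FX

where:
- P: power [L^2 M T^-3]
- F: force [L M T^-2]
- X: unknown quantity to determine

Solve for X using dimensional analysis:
X = v (velocity), dimensions [L T^-1]

P has dimensions [L^2 M T^-3]; the rest of the RHS (F) has dimensions [L M T^-2].
So X must have dimensions [L T^-1] — X = v (velocity).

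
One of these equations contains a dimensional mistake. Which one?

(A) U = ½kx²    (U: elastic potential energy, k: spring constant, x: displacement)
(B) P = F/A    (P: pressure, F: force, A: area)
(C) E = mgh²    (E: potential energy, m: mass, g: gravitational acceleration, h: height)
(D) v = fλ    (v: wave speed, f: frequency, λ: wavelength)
(C) E = mgh²

The equation (C) E = mgh² is dimensionally incorrect.

LHS (E): [L^2 M T^-2]
RHS (mgh²): [L^3 M T^-2] ✗

The dimensions do not match. The other three equations balance.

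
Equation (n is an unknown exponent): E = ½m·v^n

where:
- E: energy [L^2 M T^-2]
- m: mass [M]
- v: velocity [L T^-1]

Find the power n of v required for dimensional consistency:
n = 2

E has dimensions [L^2 M T^-2]; v has dimensions [L T^-1].
The rest of the RHS has dimensions [M], so v^n must supply [L^2 T^-2].
With n = 2: ½m·v^2 has dimensions [L^2 M T^-2], matching the LHS ✓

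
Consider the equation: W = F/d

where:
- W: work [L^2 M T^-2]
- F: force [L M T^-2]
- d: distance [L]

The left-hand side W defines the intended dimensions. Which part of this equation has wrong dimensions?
The right-hand side term F/d

W has dimensions [L^2 M T^-2], but F/d has dimensions [M T^-2], so the term F/d is dimensionally wrong for W.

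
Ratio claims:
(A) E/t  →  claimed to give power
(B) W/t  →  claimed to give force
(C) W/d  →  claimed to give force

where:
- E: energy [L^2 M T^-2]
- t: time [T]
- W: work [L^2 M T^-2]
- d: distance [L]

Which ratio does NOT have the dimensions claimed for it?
(B) W/t does not give force

(A) E/t: [L^2 M T^-3] = power [L^2 M T^-3] ✓
(B) W/t: [L^2 M T^-3] ≠ force [L M T^-2] ✗
(C) W/d: [L M T^-2] = force [L M T^-2] ✓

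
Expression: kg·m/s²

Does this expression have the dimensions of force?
Yes

The expression kg·m/s² has dimensions [L M T^-2], which is exactly force [L M T^-2].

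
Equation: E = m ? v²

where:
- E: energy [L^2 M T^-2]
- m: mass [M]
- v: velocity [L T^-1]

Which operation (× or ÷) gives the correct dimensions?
multiplication (×): E = m × v²

E [L^2 M T^-2]; m [M]; v² [L^2 T^-2].
m × v² → [L^2 M T^-2] ✓
m ÷ v² → [L^-2 M T^2] ✗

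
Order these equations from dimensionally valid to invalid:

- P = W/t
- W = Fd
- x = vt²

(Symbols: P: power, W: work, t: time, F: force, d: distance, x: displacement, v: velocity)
Dimensionally correct: P = W/t, W = Fd
Dimensionally incorrect: x = vt²
Ordered (correct first, then incorrect): P = W/t, W = Fd, x = vt²

- P = W/t: LHS [L^2 M T^-3], RHS [L^2 M T^-3] → correct ✓
- W = Fd: LHS [L^2 M T^-2], RHS [L^2 M T^-2] → correct ✓
- x = vt²: LHS [L], RHS [L T] → incorrect ✗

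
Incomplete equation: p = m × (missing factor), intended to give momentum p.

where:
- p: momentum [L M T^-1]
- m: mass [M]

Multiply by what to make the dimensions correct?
v (velocity), dimensions [L T^-1]

p has dimensions [L M T^-1] and m has dimensions [M].
The missing factor must have dimensions [L M T^-1] / [M] = [L T^-1], i.e. velocity (v).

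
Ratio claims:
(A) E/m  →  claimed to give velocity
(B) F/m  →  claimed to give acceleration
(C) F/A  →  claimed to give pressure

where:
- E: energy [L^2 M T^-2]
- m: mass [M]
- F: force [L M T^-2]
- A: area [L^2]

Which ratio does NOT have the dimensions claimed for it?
(A) E/m does not give velocity

(A) E/m: [L^2 T^-2] ≠ velocity [L T^-1] ✗
(B) F/m: [L T^-2] = acceleration [L T^-2] ✓
(C) F/A: [L^-1 M T^-2] = pressure [L^-1 M T^-2] ✓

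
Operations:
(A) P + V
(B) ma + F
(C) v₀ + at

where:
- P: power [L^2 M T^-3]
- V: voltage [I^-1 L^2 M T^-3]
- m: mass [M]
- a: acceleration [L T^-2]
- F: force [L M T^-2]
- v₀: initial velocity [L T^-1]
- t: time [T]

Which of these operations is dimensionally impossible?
(A) P + V

(A) P + V: P [L^2 M T^-3] and V [I^-1 L^2 M T^-3] — different dimensions cannot be added/subtracted ✗
(B) ma + F: ma [L M T^-2] and F [L M T^-2] — same dimensions ✓
(C) v₀ + at: v₀ [L T^-1] and at [L T^-1] — same dimensions ✓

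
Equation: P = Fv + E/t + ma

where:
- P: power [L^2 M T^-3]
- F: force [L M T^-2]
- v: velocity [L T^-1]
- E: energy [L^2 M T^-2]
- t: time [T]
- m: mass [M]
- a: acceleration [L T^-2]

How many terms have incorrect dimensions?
1

LHS P: [L^2 M T^-3]
- Fv: [L^2 M T^-3] ✓
- E/t: [L^2 M T^-3] ✓
- ma: [L M T^-2] ✗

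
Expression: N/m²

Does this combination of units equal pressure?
Yes

The expression N/m² has dimensions [L^-1 M T^-2], which is exactly pressure [L^-1 M T^-2].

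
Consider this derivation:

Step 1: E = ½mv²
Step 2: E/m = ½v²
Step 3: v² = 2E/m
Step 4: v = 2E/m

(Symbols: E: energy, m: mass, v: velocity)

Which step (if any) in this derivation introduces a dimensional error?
Step 4

Step 1: E = ½mv² → LHS [L^2 M T^-2], RHS [L^2 M T^-2] ✓
Step 2: E/m = ½v² → LHS [L^2 T^-2], RHS [L^2 T^-2] ✓
Step 3: v² = 2E/m → LHS [L^2 T^-2], RHS [L^2 T^-2] ✓
Step 4: v = 2E/m → LHS [L T^-1], RHS [L^2 T^-2] ✗

The first dimensional inconsistency appears in step 4: v = 2E/m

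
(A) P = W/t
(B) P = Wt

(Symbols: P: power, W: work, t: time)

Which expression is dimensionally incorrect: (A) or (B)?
(B)

(A) P = W/t: LHS [L^2 M T^-3], RHS [L^2 M T^-3] ✓
(B) P = Wt: LHS [L^2 M T^-3], RHS [L^2 M T^-1] ✗

Expression (B) P = Wt is dimensionally incorrect.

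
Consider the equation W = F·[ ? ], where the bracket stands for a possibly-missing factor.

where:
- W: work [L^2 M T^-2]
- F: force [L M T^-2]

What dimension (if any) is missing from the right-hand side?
[L] — length (e.g. a distance d)

W has dimensions [L^2 M T^-2]; F has dimensions [L M T^-2].
The bracketed factor must supply [L^2 M T^-2] / [L M T^-2] = [L].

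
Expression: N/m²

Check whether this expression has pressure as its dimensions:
Yes

The expression N/m² has dimensions [L^-1 M T^-2], which is exactly pressure [L^-1 M T^-2].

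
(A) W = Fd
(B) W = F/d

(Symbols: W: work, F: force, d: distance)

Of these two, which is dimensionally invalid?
(B)

(A) W = Fd: LHS [L^2 M T^-2], RHS [L^2 M T^-2] ✓
(B) W = F/d: LHS [L^2 M T^-2], RHS [M T^-2] ✗

Expression (B) W = F/d is dimensionally incorrect.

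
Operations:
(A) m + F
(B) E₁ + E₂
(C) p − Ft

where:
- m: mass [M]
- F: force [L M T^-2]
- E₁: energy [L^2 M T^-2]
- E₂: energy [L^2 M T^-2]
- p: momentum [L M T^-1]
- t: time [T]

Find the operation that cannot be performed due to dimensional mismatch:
(A) m + F

(A) m + F: m [M] and F [L M T^-2] — different dimensions cannot be added/subtracted ✗
(B) E₁ + E₂: E₁ [L^2 M T^-2] and E₂ [L^2 M T^-2] — same dimensions ✓
(C) p − Ft: p [L M T^-1] and Ft [L M T^-1] — same dimensions ✓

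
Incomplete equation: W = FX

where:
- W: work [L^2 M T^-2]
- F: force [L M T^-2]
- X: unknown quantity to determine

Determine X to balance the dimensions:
X = d (distance), dimensions [L]

W has dimensions [L^2 M T^-2]; the rest of the RHS (F) has dimensions [L M T^-2].
So X must have dimensions [L] — X = d (distance).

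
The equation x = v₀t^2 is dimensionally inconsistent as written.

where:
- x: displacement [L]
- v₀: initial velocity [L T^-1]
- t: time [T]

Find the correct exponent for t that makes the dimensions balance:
The exponent of t should be 1: x = v₀t

The LHS x has dimensions [L]; t has dimensions [T].
As written, the RHS v₀t^2 (exponent 2 on t) has dimensions [L T], which does not match.
With exponent 1, the RHS v₀t has dimensions [L], matching the LHS.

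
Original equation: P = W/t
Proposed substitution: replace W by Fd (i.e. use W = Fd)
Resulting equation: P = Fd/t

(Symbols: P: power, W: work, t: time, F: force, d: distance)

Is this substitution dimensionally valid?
Yes

[W] = [L^2 M T^-2] and [Fd] = [L^2 M T^-2]. These match, so the substitution replaces a quantity by one of the same dimensions and the result P = Fd/t has LHS [L^2 M T^-3] vs RHS [L^2 M T^-3] — still consistent.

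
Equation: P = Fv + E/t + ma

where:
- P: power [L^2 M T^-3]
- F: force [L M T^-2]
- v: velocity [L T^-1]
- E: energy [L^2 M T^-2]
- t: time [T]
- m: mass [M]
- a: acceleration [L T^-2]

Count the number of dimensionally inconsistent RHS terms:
1

LHS P: [L^2 M T^-3]
- Fv: [L^2 M T^-3] ✓
- E/t: [L^2 M T^-3] ✓
- ma: [L M T^-2] ✗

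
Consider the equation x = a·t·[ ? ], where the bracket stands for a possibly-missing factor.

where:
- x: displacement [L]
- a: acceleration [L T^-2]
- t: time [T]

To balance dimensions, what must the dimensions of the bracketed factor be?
[T] — time (e.g. t)

x has dimensions [L]; a·t has dimensions [L T^-1].
The bracketed factor must supply [L] / [L T^-1] = [T].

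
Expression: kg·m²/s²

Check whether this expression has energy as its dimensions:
Yes

The expression kg·m²/s² has dimensions [L^2 M T^-2], which is exactly energy [L^2 M T^-2].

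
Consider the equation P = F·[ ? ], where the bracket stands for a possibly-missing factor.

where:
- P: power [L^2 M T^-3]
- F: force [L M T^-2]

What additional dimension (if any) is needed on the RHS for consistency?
[L T^-1] — velocity (e.g. v)

P has dimensions [L^2 M T^-3]; F has dimensions [L M T^-2].
The bracketed factor must supply [L^2 M T^-3] / [L M T^-2] = [L T^-1].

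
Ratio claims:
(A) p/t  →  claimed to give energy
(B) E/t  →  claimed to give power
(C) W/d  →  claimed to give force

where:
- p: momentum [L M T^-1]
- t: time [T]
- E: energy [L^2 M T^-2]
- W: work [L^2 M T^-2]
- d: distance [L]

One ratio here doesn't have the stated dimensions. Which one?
(A) p/t does not give energy

(A) p/t: [L M T^-2] ≠ energy [L^2 M T^-2] ✗
(B) E/t: [L^2 M T^-3] = power [L^2 M T^-3] ✓
(C) W/d: [L M T^-2] = force [L M T^-2] ✓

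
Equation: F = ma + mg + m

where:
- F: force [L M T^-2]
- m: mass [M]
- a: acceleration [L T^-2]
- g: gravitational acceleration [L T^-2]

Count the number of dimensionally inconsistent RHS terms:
1

LHS F: [L M T^-2]
- ma: [L M T^-2] ✓
- mg: [L M T^-2] ✓
- m: [M] ✗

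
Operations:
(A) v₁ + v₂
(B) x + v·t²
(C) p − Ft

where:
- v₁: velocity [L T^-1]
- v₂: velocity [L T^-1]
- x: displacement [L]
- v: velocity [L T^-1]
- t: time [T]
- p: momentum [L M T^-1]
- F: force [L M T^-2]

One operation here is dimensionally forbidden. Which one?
(B) x + v·t²

(A) v₁ + v₂: v₁ [L T^-1] and v₂ [L T^-1] — same dimensions ✓
(B) x + v·t²: x [L] and v·t² [L T] — different dimensions cannot be added/subtracted ✗
(C) p − Ft: p [L M T^-1] and Ft [L M T^-1] — same dimensions ✓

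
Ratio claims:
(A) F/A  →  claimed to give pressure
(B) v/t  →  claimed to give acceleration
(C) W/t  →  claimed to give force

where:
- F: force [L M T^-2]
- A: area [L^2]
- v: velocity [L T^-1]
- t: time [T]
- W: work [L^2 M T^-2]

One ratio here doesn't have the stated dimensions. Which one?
(C) W/t does not give force

(A) F/A: [L^-1 M T^-2] = pressure [L^-1 M T^-2] ✓
(B) v/t: [L T^-2] = acceleration [L T^-2] ✓
(C) W/t: [L^2 M T^-3] ≠ force [L M T^-2] ✗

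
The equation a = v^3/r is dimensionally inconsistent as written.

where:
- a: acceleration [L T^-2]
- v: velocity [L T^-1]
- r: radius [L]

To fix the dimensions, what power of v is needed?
The exponent of v should be 2: a = v^2/r

The LHS a has dimensions [L T^-2]; v has dimensions [L T^-1].
As written, the RHS v^3/r (exponent 3 on v) has dimensions [L^2 T^-3], which does not match.
With exponent 2, the RHS v^2/r has dimensions [L T^-2], matching the LHS.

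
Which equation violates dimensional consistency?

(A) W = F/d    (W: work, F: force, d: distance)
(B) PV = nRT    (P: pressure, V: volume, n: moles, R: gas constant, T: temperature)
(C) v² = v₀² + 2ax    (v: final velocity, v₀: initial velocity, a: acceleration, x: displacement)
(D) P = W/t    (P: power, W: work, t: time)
(A) W = F/d

The equation (A) W = F/d is dimensionally incorrect.

LHS (W): [L^2 M T^-2]
RHS (F/d): [M T^-2] ✗

The dimensions do not match. The other three equations balance.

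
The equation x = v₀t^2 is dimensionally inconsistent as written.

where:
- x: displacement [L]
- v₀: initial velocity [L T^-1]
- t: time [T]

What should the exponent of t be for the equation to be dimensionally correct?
The exponent of t should be 1: x = v₀t

The LHS x has dimensions [L]; t has dimensions [T].
As written, the RHS v₀t^2 (exponent 2 on t) has dimensions [L T], which does not match.
With exponent 1, the RHS v₀t has dimensions [L], matching the LHS.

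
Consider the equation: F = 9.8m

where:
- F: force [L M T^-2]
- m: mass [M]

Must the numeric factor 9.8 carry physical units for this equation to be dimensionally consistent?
Yes

F has dimensions [L M T^-2], while m alone has dimensions [M]. For the equation to balance, the factor 9.8 must carry dimensions [L T^-2] — it is a dimensional constant (a numerical value of a physical quantity with its units suppressed), not a pure number.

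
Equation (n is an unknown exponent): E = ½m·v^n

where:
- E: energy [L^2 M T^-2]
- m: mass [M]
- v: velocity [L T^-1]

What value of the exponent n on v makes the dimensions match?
n = 2

E has dimensions [L^2 M T^-2]; v has dimensions [L T^-1].
The rest of the RHS has dimensions [M], so v^n must supply [L^2 T^-2].
With n = 2: ½m·v^2 has dimensions [L^2 M T^-2], matching the LHS ✓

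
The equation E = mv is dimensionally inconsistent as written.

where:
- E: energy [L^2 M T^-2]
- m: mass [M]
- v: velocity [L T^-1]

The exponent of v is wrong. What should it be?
The exponent of v should be 2: E = mv^2

The LHS E has dimensions [L^2 M T^-2]; v has dimensions [L T^-1].
As written, the RHS mv (exponent 1 on v) has dimensions [L M T^-1], which does not match.
With exponent 2, the RHS mv^2 has dimensions [L^2 M T^-2], matching the LHS.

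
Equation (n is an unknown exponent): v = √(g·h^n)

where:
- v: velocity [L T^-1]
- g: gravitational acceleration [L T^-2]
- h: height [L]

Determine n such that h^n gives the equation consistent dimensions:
n = 1

v has dimensions [L T^-1]; h has dimensions [L].
With n = 1: √(g·h^1) has dimensions [L T^-1], matching the LHS ✓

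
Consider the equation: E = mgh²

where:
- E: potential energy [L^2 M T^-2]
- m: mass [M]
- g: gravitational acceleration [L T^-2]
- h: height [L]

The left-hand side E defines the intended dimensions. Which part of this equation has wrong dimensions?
The right-hand side term mgh²

E has dimensions [L^2 M T^-2], but mgh² has dimensions [L^3 M T^-2], so the term mgh² is dimensionally wrong for E.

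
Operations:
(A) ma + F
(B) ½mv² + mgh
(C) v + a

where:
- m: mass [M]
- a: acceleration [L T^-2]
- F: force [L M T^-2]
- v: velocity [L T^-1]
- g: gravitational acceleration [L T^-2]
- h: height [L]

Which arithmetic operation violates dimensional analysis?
(C) v + a

(A) ma + F: ma [L M T^-2] and F [L M T^-2] — same dimensions ✓
(B) ½mv² + mgh: ½mv² [L^2 M T^-2] and mgh [L^2 M T^-2] — same dimensions ✓
(C) v + a: v [L T^-1] and a [L T^-2] — different dimensions cannot be added/subtracted ✗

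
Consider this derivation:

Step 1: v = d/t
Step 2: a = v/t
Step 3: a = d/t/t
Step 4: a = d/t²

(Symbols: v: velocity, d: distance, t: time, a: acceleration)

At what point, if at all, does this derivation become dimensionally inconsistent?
No step introduces an error — all steps are dimensionally consistent.

Step 1: v = d/t → LHS [L T^-1], RHS [L T^-1] ✓
Step 2: a = v/t → LHS [L T^-2], RHS [L T^-2] ✓
Step 3: a = d/t/t → LHS [L T^-2], RHS [L T^-2] ✓
Step 4: a = d/t² → LHS [L T^-2], RHS [L T^-2] ✓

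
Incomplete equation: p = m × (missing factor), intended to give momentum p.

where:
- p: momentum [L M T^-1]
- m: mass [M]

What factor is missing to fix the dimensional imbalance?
v (velocity), dimensions [L T^-1]

p has dimensions [L M T^-1] and m has dimensions [M].
The missing factor must have dimensions [L M T^-1] / [M] = [L T^-1], i.e. velocity (v).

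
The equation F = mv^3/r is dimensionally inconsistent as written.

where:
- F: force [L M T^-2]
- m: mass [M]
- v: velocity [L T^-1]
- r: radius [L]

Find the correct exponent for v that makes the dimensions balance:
The exponent of v should be 2: F = mv^2/r

The LHS F has dimensions [L M T^-2]; v has dimensions [L T^-1].
As written, the RHS mv^3/r (exponent 3 on v) has dimensions [L^2 M T^-3], which does not match.
With exponent 2, the RHS mv^2/r has dimensions [L M T^-2], matching the LHS.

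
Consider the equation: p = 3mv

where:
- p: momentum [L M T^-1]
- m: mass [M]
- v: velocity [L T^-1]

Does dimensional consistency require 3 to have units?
No

p has dimensions [L M T^-1] and mv already has dimensions [L M T^-1], so the equation balances without 3 contributing any dimensions. 3 is a pure (dimensionless) number; changing or removing it would not affect dimensional consistency.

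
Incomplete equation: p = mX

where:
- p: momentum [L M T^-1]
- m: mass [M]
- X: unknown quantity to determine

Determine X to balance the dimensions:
X = v (velocity), dimensions [L T^-1]

p has dimensions [L M T^-1]; the rest of the RHS (m) has dimensions [M].
So X must have dimensions [L T^-1] — X = v (velocity).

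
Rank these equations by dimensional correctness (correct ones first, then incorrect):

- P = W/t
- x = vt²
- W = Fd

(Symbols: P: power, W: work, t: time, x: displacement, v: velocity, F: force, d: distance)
Dimensionally correct: P = W/t, W = Fd
Dimensionally incorrect: x = vt²
Ordered (correct first, then incorrect): P = W/t, W = Fd, x = vt²

- P = W/t: LHS [L^2 M T^-3], RHS [L^2 M T^-3] → correct ✓
- x = vt²: LHS [L], RHS [L T] → incorrect ✗
- W = Fd: LHS [L^2 M T^-2], RHS [L^2 M T^-2] → correct ✓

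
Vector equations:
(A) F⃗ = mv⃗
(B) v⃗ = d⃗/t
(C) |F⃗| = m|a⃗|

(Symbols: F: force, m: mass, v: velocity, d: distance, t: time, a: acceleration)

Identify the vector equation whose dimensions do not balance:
(A) F⃗ = mv⃗

(A) F⃗ = mv⃗: LHS [L M T^-2], RHS [L M T^-1] ✗ — mass times velocity is momentum, not force; should be ma⃗
(B) v⃗ = d⃗/t: LHS [L T^-1], RHS [L T^-1] ✓ — displacement (vector) divided by time (scalar)
(C) |F⃗| = m|a⃗|: LHS [L M T^-2], RHS [L M T^-2] ✓ — magnitudes of vectors are scalars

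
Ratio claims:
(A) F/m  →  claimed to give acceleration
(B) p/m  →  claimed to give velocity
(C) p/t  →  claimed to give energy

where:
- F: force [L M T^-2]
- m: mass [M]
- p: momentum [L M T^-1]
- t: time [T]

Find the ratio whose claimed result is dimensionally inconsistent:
(C) p/t does not give energy

(A) F/m: [L T^-2] = acceleration [L T^-2] ✓
(B) p/m: [L T^-1] = velocity [L T^-1] ✓
(C) p/t: [L M T^-2] ≠ energy [L^2 M T^-2] ✗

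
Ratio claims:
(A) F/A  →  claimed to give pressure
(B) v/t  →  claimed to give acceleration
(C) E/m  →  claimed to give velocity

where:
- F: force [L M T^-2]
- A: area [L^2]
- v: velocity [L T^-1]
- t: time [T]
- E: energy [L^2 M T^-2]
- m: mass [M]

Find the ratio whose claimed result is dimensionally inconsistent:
(C) E/m does not give velocity

(A) F/A: [L^-1 M T^-2] = pressure [L^-1 M T^-2] ✓
(B) v/t: [L T^-2] = acceleration [L T^-2] ✓
(C) E/m: [L^2 T^-2] ≠ velocity [L T^-1] ✗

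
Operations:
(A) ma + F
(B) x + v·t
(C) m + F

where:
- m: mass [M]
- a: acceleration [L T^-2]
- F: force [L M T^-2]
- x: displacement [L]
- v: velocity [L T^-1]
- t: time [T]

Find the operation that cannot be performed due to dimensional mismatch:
(C) m + F

(A) ma + F: ma [L M T^-2] and F [L M T^-2] — same dimensions ✓
(B) x + v·t: x [L] and v·t [L] — same dimensions ✓
(C) m + F: m [M] and F [L M T^-2] — different dimensions cannot be added/subtracted ✗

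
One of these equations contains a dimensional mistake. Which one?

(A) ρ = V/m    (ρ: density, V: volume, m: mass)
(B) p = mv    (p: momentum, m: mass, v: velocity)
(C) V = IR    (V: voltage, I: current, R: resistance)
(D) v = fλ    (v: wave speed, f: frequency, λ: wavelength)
(A) ρ = V/m

The equation (A) ρ = V/m is dimensionally incorrect.

LHS (ρ): [L^-3 M]
RHS (V/m): [L^3 M^-1] ✗

The dimensions do not match. The other three equations balance.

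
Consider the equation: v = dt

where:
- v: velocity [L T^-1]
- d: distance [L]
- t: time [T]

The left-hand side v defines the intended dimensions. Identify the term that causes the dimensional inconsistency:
The right-hand side term dt

v has dimensions [L T^-1], but dt has dimensions [L T], so the term dt is dimensionally wrong for v.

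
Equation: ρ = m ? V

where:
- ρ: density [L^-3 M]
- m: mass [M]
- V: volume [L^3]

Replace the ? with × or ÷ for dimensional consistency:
division (÷): ρ = m ÷ V

ρ [L^-3 M]; m [M]; V [L^3].
m × V → [L^3 M] ✗
m ÷ V → [L^-3 M] ✓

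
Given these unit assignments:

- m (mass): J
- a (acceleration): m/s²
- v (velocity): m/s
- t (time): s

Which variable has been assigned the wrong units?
m

The variable m (mass) should have units kg, not J.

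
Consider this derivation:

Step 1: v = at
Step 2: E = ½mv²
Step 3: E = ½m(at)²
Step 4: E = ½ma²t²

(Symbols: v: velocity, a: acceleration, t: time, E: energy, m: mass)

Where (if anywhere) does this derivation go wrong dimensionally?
No step introduces an error — all steps are dimensionally consistent.

Step 1: v = at → LHS [L T^-1], RHS [L T^-1] ✓
Step 2: E = ½mv² → LHS [L^2 M T^-2], RHS [L^2 M T^-2] ✓
Step 3: E = ½m(at)² → LHS [L^2 M T^-2], RHS [L^2 M T^-2] ✓
Step 4: E = ½ma²t² → LHS [L^2 M T^-2], RHS [L^2 M T^-2] ✓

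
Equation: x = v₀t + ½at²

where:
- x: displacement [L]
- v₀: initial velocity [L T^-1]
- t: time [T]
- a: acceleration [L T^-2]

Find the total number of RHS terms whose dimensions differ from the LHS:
0

LHS x: [L]
- v₀t: [L] ✓
- ½at²: [L] ✓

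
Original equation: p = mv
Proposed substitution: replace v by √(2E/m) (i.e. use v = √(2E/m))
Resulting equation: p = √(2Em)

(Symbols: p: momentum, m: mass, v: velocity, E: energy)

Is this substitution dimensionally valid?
Yes

[v] = [L T^-1] and [√(2E/m)] = [L T^-1]. These match, so the substitution replaces a quantity by one of the same dimensions and the result p = √(2Em) has LHS [L M T^-1] vs RHS [L M T^-1] — still consistent.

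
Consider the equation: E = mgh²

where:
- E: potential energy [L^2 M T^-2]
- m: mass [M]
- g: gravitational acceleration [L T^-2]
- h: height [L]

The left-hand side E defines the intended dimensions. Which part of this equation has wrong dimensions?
The right-hand side term mgh²

E has dimensions [L^2 M T^-2], but mgh² has dimensions [L^3 M T^-2], so the term mgh² is dimensionally wrong for E.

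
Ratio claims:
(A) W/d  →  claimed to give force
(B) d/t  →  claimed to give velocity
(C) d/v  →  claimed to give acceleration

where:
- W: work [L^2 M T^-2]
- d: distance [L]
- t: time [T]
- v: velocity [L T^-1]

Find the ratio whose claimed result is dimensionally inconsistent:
(C) d/v does not give acceleration

(A) W/d: [L M T^-2] = force [L M T^-2] ✓
(B) d/t: [L T^-1] = velocity [L T^-1] ✓
(C) d/v: [T] ≠ acceleration [L T^-2] ✗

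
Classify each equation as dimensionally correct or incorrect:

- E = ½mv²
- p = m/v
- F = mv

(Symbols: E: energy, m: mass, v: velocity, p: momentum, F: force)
Dimensionally correct: E = ½mv²
Dimensionally incorrect: p = m/v, F = mv
Ordered (correct first, then incorrect): E = ½mv², p = m/v, F = mv

- E = ½mv²: LHS [L^2 M T^-2], RHS [L^2 M T^-2] → correct ✓
- p = m/v: LHS [L M T^-1], RHS [L^-1 M T] → incorrect ✗
- F = mv: LHS [L M T^-2], RHS [L M T^-1] → incorrect ✗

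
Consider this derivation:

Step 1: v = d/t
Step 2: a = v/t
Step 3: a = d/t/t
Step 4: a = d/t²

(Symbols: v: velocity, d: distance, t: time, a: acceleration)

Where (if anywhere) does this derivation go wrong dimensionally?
No step introduces an error — all steps are dimensionally consistent.

Step 1: v = d/t → LHS [L T^-1], RHS [L T^-1] ✓
Step 2: a = v/t → LHS [L T^-2], RHS [L T^-2] ✓
Step 3: a = d/t/t → LHS [L T^-2], RHS [L T^-2] ✓
Step 4: a = d/t² → LHS [L T^-2], RHS [L T^-2] ✓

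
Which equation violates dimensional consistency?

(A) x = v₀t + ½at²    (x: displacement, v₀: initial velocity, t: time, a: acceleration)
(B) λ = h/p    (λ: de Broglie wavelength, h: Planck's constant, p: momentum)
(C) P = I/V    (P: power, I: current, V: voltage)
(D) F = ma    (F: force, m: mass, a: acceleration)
(C) P = I/V

The equation (C) P = I/V is dimensionally incorrect.

LHS (P): [L^2 M T^-3]
RHS (I/V): [I^2 L^-2 M^-1 T^3] ✗

The dimensions do not match. The other three equations balance.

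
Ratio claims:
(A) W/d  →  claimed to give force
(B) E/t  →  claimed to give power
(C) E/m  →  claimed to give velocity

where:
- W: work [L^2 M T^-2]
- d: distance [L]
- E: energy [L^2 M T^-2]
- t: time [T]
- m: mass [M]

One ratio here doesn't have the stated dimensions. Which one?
(C) E/m does not give velocity

(A) W/d: [L M T^-2] = force [L M T^-2] ✓
(B) E/t: [L^2 M T^-3] = power [L^2 M T^-3] ✓
(C) E/m: [L^2 T^-2] ≠ velocity [L T^-1] ✗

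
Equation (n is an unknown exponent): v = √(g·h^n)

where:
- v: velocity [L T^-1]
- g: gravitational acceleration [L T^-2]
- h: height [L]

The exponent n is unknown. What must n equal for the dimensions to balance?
n = 1

v has dimensions [L T^-1]; h has dimensions [L].
With n = 1: √(g·h^1) has dimensions [L T^-1], matching the LHS ✓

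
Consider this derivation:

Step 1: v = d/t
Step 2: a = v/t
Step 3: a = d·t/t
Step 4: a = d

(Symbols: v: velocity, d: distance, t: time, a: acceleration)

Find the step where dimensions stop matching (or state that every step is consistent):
Step 3

Step 1: v = d/t → LHS [L T^-1], RHS [L T^-1] ✓
Step 2: a = v/t → LHS [L T^-2], RHS [L T^-2] ✓
Step 3: a = d·t/t → LHS [L T^-2], RHS [L] ✗

The first dimensional inconsistency appears in step 3: a = d·t/t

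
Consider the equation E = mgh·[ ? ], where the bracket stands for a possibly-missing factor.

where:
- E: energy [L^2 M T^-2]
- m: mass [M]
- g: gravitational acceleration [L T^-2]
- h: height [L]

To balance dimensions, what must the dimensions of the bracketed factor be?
Nothing is missing — the bracketed factor must be dimensionless.

E has dimensions [L^2 M T^-2] and mgh already has dimensions [L^2 M T^-2], so E = mgh is dimensionally complete.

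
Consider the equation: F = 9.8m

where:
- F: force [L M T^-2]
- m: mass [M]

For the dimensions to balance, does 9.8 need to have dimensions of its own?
Yes

F has dimensions [L M T^-2], while m alone has dimensions [M]. For the equation to balance, the factor 9.8 must carry dimensions [L T^-2] — it is a dimensional constant (a numerical value of a physical quantity with its units suppressed), not a pure number.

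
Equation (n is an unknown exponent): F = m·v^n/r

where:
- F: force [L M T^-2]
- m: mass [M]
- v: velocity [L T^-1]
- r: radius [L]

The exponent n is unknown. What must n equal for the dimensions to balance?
n = 2

F has dimensions [L M T^-2]; v has dimensions [L T^-1].
The rest of the RHS has dimensions [L^-1 M], so v^n must supply [L^2 T^-2].
With n = 2: m·v^2/r has dimensions [L M T^-2], matching the LHS ✓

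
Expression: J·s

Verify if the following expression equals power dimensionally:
No

The expression J·s has dimensions [L^2 M T^-1], but power has dimensions [L^2 M T^-3].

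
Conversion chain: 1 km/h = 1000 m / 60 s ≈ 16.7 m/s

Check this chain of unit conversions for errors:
The chain is incorrect (it contains an error).

Incorrect: 1 h = 3600 s, not 60 s (1 km/h ≈ 0.278 m/s)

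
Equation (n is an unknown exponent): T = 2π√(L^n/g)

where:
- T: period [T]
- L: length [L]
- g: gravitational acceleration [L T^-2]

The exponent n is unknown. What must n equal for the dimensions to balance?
n = 1

T has dimensions [T]; L has dimensions [L].
With n = 1: 2π√(L^1/g) has dimensions [T], matching the LHS ✓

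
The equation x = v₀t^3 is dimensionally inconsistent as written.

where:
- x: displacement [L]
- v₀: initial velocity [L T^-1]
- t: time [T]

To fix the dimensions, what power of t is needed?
The exponent of t should be 1: x = v₀t

The LHS x has dimensions [L]; t has dimensions [T].
As written, the RHS v₀t^3 (exponent 3 on t) has dimensions [L T^2], which does not match.
With exponent 1, the RHS v₀t has dimensions [L], matching the LHS.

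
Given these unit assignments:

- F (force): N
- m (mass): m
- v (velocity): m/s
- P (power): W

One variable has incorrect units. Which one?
m

The variable m (mass) should have units kg, not m.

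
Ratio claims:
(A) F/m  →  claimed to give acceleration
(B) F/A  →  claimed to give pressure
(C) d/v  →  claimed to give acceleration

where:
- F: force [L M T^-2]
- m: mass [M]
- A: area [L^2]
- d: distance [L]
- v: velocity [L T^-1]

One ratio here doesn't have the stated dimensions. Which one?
(C) d/v does not give acceleration

(A) F/m: [L T^-2] = acceleration [L T^-2] ✓
(B) F/A: [L^-1 M T^-2] = pressure [L^-1 M T^-2] ✓
(C) d/v: [T] ≠ acceleration [L T^-2] ✗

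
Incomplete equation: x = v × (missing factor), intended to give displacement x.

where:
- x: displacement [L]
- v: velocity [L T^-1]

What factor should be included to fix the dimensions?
t (time), dimensions [T]

x has dimensions [L] and v has dimensions [L T^-1].
The missing factor must have dimensions [L] / [L T^-1] = [T], i.e. time (t).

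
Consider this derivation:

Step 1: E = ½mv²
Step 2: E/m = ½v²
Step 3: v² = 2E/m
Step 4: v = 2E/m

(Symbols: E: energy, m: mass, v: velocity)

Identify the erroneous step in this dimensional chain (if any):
Step 4

Step 1: E = ½mv² → LHS [L^2 M T^-2], RHS [L^2 M T^-2] ✓
Step 2: E/m = ½v² → LHS [L^2 T^-2], RHS [L^2 T^-2] ✓
Step 3: v² = 2E/m → LHS [L^2 T^-2], RHS [L^2 T^-2] ✓
Step 4: v = 2E/m → LHS [L T^-1], RHS [L^2 T^-2] ✗

The first dimensional inconsistency appears in step 4: v = 2E/m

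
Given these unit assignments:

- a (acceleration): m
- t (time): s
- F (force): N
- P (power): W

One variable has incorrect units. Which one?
a

The variable a (acceleration) should have units m/s², not m.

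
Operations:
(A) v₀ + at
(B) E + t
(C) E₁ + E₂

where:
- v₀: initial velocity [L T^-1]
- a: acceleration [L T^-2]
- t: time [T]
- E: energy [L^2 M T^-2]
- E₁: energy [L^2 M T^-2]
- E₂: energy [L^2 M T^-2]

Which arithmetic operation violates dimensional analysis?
(B) E + t

(A) v₀ + at: v₀ [L T^-1] and at [L T^-1] — same dimensions ✓
(B) E + t: E [L^2 M T^-2] and t [T] — different dimensions cannot be added/subtracted ✗
(C) E₁ + E₂: E₁ [L^2 M T^-2] and E₂ [L^2 M T^-2] — same dimensions ✓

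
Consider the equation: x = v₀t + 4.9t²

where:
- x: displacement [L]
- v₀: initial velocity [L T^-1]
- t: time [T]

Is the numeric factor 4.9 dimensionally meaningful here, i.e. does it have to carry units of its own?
Yes

x has dimensions [L], while t² alone has dimensions [T^2]. For the equation to balance, the factor 4.9 must carry dimensions [L T^-2] — it is a dimensional constant (a numerical value of a physical quantity with its units suppressed), not a pure number.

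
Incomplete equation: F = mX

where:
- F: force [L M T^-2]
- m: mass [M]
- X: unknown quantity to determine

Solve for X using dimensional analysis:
X = a (acceleration), dimensions [L T^-2]

F has dimensions [L M T^-2]; the rest of the RHS (m) has dimensions [M].
So X must have dimensions [L T^-2] — X = a (acceleration).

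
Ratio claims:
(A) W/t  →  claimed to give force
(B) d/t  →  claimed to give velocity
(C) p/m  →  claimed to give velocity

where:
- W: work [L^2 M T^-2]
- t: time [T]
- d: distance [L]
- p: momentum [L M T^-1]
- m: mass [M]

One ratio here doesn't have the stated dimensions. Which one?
(A) W/t does not give force

(A) W/t: [L^2 M T^-3] ≠ force [L M T^-2] ✗
(B) d/t: [L T^-1] = velocity [L T^-1] ✓
(C) p/m: [L T^-1] = velocity [L T^-1] ✓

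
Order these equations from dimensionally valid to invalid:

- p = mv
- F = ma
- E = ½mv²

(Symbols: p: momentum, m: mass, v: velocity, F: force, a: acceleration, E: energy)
Dimensionally correct: p = mv, F = ma, E = ½mv²
Dimensionally incorrect: none
Ordered (correct first, then incorrect): p = mv, F = ma, E = ½mv²

- p = mv: LHS [L M T^-1], RHS [L M T^-1] → correct ✓
- F = ma: LHS [L M T^-2], RHS [L M T^-2] → correct ✓
- E = ½mv²: LHS [L^2 M T^-2], RHS [L^2 M T^-2] → correct ✓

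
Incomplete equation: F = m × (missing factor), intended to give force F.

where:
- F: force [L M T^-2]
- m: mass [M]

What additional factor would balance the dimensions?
a (acceleration), dimensions [L T^-2]

F has dimensions [L M T^-2] and m has dimensions [M].
The missing factor must have dimensions [L M T^-2] / [M] = [L T^-2], i.e. acceleration (a).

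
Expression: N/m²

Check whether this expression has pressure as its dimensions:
Yes

The expression N/m² has dimensions [L^-1 M T^-2], which is exactly pressure [L^-1 M T^-2].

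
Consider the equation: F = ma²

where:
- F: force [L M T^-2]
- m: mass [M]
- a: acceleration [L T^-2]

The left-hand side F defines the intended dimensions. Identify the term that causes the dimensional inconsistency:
The right-hand side term ma²

F has dimensions [L M T^-2], but ma² has dimensions [L^2 M T^-4], so the term ma² is dimensionally wrong for F.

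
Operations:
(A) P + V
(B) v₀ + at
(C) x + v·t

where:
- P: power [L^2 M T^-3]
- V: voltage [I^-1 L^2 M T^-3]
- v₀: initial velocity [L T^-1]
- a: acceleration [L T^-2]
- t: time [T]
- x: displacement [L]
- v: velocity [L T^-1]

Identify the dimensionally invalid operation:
(A) P + V

(A) P + V: P [L^2 M T^-3] and V [I^-1 L^2 M T^-3] — different dimensions cannot be added/subtracted ✗
(B) v₀ + at: v₀ [L T^-1] and at [L T^-1] — same dimensions ✓
(C) x + v·t: x [L] and v·t [L] — same dimensions ✓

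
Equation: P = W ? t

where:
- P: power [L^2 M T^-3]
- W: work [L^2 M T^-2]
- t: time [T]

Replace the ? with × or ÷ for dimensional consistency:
division (÷): P = W ÷ t

P [L^2 M T^-3]; W [L^2 M T^-2]; t [T].
W × t → [L^2 M T^-1] ✗
W ÷ t → [L^2 M T^-3] ✓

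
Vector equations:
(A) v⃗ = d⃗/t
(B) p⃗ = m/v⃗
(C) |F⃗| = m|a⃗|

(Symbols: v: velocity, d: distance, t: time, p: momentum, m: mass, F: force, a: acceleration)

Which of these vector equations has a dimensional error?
(B) p⃗ = m/v⃗

(A) v⃗ = d⃗/t: LHS [L T^-1], RHS [L T^-1] ✓ — displacement (vector) divided by time (scalar)
(B) p⃗ = m/v⃗: LHS [L M T^-1], RHS [L^-1 M T] ✗ — momentum is mass times velocity; should be mv⃗ (and division by a vector is undefined)
(C) |F⃗| = m|a⃗|: LHS [L M T^-2], RHS [L M T^-2] ✓ — magnitudes of vectors are scalars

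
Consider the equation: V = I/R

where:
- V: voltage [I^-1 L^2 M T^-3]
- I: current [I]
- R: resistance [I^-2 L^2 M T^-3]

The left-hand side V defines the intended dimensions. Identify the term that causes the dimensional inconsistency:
The right-hand side term I/R

V has dimensions [I^-1 L^2 M T^-3], but I/R has dimensions [I^3 L^-2 M^-1 T^3], so the term I/R is dimensionally wrong for V.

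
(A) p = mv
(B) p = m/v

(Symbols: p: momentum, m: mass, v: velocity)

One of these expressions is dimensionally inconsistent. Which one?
(B)

(A) p = mv: LHS [L M T^-1], RHS [L M T^-1] ✓
(B) p = m/v: LHS [L M T^-1], RHS [L^-1 M T] ✗

Expression (B) p = m/v is dimensionally incorrect.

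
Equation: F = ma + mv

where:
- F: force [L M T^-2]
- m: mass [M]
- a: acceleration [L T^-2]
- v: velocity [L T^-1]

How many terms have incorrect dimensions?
1

LHS F: [L M T^-2]
- ma: [L M T^-2] ✓
- mv: [L M T^-1] ✗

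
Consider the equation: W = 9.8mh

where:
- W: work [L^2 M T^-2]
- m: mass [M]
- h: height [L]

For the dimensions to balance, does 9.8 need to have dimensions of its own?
Yes

W has dimensions [L^2 M T^-2], while mh alone has dimensions [L M]. For the equation to balance, the factor 9.8 must carry dimensions [L T^-2] — it is a dimensional constant (a numerical value of a physical quantity with its units suppressed), not a pure number.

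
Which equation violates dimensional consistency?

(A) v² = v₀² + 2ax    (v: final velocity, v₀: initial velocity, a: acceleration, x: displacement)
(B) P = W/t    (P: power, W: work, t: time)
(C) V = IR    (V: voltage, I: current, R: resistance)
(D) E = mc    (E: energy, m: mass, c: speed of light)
(D) E = mc

The equation (D) E = mc is dimensionally incorrect.

LHS (E): [L^2 M T^-2]
RHS (mc): [L M T^-1] ✗

The dimensions do not match. The other three equations balance.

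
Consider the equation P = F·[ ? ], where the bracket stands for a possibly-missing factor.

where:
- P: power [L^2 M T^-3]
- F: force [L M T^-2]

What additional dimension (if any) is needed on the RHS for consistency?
[L T^-1] — velocity (e.g. v)

P has dimensions [L^2 M T^-3]; F has dimensions [L M T^-2].
The bracketed factor must supply [L^2 M T^-3] / [L M T^-2] = [L T^-1].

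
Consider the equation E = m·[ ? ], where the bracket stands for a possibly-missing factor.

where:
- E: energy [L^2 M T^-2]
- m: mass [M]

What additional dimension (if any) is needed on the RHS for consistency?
[L^2 T^-2] — velocity squared (e.g. v²)

E has dimensions [L^2 M T^-2]; m has dimensions [M].
The bracketed factor must supply [L^2 M T^-2] / [M] = [L^2 T^-2].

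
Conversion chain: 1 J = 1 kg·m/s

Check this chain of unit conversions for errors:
The chain is incorrect (it contains an error).

Incorrect: Joule is kg·m²/s², not kg·m/s (that is momentum)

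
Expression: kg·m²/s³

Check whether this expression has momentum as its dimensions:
No

The expression kg·m²/s³ has dimensions [L^2 M T^-3], but momentum has dimensions [L M T^-1].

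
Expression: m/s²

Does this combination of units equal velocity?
No

The expression m/s² has dimensions [L T^-2], but velocity has dimensions [L T^-1].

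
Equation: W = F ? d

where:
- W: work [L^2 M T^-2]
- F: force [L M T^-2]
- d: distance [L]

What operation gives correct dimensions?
multiplication (×): W = F × d

W [L^2 M T^-2]; F [L M T^-2]; d [L].
F × d → [L^2 M T^-2] ✓
F ÷ d → [M T^-2] ✗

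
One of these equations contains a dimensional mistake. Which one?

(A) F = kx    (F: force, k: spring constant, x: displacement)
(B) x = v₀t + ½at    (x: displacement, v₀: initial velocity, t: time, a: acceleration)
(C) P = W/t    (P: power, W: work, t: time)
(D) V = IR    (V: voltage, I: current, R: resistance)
(B) x = v₀t + ½at

The equation (B) x = v₀t + ½at is dimensionally incorrect.

LHS (x): [L]
RHS terms:
  - v₀t: [L] ✓
  - ½at: [L T^-1] ✗ (does not match LHS)

The dimensions do not match. The other three equations balance.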